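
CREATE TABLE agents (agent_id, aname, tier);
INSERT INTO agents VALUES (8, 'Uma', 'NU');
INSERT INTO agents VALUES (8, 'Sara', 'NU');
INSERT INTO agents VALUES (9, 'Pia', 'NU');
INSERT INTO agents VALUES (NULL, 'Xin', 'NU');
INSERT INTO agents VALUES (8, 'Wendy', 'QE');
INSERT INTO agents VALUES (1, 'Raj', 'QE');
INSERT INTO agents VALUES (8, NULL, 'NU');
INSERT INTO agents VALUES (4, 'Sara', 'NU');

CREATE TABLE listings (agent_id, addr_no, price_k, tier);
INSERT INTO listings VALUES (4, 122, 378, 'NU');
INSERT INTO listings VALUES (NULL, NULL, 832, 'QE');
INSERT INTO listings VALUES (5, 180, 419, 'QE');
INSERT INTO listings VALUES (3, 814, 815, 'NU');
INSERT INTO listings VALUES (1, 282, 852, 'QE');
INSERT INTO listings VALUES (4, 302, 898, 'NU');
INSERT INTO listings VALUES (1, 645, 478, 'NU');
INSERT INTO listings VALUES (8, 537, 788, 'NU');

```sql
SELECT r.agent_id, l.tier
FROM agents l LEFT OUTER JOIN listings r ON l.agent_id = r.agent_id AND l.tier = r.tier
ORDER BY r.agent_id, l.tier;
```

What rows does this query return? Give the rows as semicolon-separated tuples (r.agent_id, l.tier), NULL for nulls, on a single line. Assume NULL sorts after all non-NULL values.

(1, QE); (4, NU); (4, NU); (8, NU); (8, NU); (8, NU); (NULL, NU); (NULL, NU); (NULL, QE)

LEFT JOIN keeps every row from `agents`; unmatched rows get NULL for `listings`'s columns.
Matching on l.agent_id = r.agent_id AND l.tier = r.tier. A NULL in a compared column never satisfies the condition.
- l[0] agent_id=8, tier=NU → 1 match(es) in r → 1 row(s).
- l[1] agent_id=8, tier=NU → 1 match(es) in r → 1 row(s).
- l[2] agent_id=9, tier=NU → no match; kept with NULLs on the r side.
- l[3] agent_id=NULL, tier=NU → no match; kept with NULLs on the r side.
- l[4] agent_id=8, tier=QE → no match; kept with NULLs on the r side.
- l[5] agent_id=1, tier=QE → 1 match(es) in r → 1 row(s).
- l[6] agent_id=8, tier=NU → 1 match(es) in r → 1 row(s).
- l[7] agent_id=4, tier=NU → 2 match(es) in r → 2 row(s).
After projecting and ordering:
r.agent_id | l.tier
1 | QE
4 | NU
4 | NU
8 | NU
8 | NU
8 | NU
NULL | NU
NULL | NU
NULL | QE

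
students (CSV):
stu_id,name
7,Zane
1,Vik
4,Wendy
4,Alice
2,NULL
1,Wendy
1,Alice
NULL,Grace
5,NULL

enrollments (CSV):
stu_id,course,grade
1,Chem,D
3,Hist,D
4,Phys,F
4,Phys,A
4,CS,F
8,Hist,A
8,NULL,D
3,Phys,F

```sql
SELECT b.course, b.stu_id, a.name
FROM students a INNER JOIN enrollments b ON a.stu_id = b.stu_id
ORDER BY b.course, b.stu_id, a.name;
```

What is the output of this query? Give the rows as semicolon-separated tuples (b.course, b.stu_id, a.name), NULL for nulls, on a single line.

(CS, 4, Alice); (CS, 4, Wendy); (Chem, 1, Alice); (Chem, 1, Vik); (Chem, 1, Wendy); (Phys, 4, Alice); (Phys, 4, Alice); (Phys, 4, Wendy); (Phys, 4, Wendy)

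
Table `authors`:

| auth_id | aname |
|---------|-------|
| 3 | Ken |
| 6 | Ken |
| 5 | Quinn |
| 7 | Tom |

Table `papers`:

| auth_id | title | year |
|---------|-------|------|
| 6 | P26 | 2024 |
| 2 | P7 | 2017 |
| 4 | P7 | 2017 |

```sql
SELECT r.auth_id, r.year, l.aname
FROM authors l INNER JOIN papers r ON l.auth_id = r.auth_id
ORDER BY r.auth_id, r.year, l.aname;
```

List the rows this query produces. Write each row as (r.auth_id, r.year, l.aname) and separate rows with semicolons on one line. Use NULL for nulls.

(6, 2024, Ken)

INNER JOIN keeps only pairs where the ON condition holds.
Matching on l.auth_id = r.auth_id.
Matched pairs: 1.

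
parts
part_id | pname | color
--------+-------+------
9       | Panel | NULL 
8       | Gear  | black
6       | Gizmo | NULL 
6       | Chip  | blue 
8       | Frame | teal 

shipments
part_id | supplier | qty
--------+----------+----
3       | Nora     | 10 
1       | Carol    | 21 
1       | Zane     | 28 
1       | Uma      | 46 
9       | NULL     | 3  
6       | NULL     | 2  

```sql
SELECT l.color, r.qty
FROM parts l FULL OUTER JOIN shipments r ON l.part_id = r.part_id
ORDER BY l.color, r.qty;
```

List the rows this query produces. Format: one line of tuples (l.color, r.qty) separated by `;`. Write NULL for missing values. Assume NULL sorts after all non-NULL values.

(black, NULL); (blue, 2); (teal, NULL); (NULL, 2); (NULL, 3); (NULL, 10); (NULL, 21); (NULL, 28); (NULL, 46)

FULL OUTER JOIN keeps every row from both sides; unmatched rows get NULL for the other side's columns.
Matching on l.part_id = r.part_id.
- part_id=9: 1 matching r row(s), so 1 row(s) emitted.
- part_id=8: no r row matches, row kept with r columns NULL.
- part_id=6: 1 matching r row(s), so 1 row(s) emitted.
- part_id=6: 1 matching r row(s), so 1 row(s) emitted.
- part_id=8: no r row matches, row kept with r columns NULL.
- plus 4 unmatched r row(s), each kept with NULL l columns.
After projecting and ordering:
l.color | r.qty
black | NULL
blue | 2
teal | NULL
NULL | 2
NULL | 3
NULL | 10
NULL | 21
NULL | 28
NULL | 46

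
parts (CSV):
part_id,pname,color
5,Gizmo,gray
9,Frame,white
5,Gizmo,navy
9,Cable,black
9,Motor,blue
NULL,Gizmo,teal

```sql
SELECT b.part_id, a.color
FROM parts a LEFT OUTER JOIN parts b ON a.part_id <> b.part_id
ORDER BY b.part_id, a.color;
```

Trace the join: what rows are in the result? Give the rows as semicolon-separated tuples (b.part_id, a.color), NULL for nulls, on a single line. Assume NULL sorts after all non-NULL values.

LEFT JOIN keeps every row from `parts a`; unmatched rows get NULL for `parts b`'s columns.
Matching on a.part_id <> b.part_id. A NULL in a compared column never satisfies the condition.
- a[0] part_id=5 → 3 match(es) in b → 3 row(s).
- a[1] part_id=9 → 2 match(es) in b → 2 row(s).
- a[2] part_id=5 → 3 match(es) in b → 3 row(s).
- a[3] part_id=9 → 2 match(es) in b → 2 row(s).
- a[4] part_id=9 → 2 match(es) in b → 2 row(s).
- a[5] part_id=NULL → no match; kept with NULLs on the b side.

(5, black); (5, black); (5, blue); (5, blue); (5, white); (5, white); (9, gray); (9, gray); (9, gray); (9, navy); (9, navy); (9, navy); (NULL, teal)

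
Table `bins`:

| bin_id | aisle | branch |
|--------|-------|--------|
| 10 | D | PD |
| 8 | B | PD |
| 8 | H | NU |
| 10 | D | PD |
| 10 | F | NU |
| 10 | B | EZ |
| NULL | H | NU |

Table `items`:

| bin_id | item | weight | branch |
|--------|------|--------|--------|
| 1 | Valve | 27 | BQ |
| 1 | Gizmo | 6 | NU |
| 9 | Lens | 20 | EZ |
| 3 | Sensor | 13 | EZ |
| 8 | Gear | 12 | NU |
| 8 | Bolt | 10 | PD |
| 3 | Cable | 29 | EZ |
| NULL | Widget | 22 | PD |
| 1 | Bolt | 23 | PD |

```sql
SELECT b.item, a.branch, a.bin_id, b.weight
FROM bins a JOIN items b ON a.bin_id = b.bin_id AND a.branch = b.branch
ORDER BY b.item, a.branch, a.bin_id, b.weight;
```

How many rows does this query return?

INNER JOIN keeps only pairs where the ON condition holds.
Matching on a.bin_id = b.bin_id AND a.branch = b.branch. A NULL in a compared column never satisfies the condition.
Matched pairs: 2.
Total: 2 rows.

2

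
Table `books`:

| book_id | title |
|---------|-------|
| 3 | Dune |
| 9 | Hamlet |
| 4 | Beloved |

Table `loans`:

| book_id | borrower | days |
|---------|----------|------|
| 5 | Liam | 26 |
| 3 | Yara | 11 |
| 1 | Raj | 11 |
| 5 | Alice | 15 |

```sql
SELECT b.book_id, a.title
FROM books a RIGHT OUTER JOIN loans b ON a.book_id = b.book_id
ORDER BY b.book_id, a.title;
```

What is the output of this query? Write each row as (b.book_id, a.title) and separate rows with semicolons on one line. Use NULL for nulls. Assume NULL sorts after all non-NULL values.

RIGHT JOIN keeps every row from `loans`; unmatched rows get NULL for `books`'s columns.
Matching on a.book_id = b.book_id.
Matched pairs: 1; unmatched b rows kept: 3.

(1, NULL); (3, Dune); (5, NULL); (5, NULL)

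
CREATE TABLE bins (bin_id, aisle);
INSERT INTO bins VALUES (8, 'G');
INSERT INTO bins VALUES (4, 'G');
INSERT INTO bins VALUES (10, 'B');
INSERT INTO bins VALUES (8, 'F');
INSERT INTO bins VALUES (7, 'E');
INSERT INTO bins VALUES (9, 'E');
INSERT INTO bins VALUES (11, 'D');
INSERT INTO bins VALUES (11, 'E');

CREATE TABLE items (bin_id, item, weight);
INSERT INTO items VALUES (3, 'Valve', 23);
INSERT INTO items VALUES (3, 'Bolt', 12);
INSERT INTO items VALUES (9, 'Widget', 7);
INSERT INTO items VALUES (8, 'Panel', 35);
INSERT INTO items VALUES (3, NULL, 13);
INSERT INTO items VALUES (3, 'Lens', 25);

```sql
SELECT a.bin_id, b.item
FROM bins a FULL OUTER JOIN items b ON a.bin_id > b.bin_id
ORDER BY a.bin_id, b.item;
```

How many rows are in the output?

FULL OUTER JOIN keeps every row from both sides; unmatched rows get NULL for the other side's columns.
Matching on a.bin_id > b.bin_id.
- a row (bin_id=8): matches 4 b row(s) → 4 output row(s).
- a row (bin_id=4): matches 4 b row(s) → 4 output row(s).
- a row (bin_id=10): matches 6 b row(s) → 6 output row(s).
- a row (bin_id=8): matches 4 b row(s) → 4 output row(s).
- a row (bin_id=7): matches 4 b row(s) → 4 output row(s).
- a row (bin_id=9): matches 5 b row(s) → 5 output row(s).
- a row (bin_id=11): matches 6 b row(s) → 6 output row(s).
- a row (bin_id=11): matches 6 b row(s) → 6 output row(s).
Total: 39 rows.

39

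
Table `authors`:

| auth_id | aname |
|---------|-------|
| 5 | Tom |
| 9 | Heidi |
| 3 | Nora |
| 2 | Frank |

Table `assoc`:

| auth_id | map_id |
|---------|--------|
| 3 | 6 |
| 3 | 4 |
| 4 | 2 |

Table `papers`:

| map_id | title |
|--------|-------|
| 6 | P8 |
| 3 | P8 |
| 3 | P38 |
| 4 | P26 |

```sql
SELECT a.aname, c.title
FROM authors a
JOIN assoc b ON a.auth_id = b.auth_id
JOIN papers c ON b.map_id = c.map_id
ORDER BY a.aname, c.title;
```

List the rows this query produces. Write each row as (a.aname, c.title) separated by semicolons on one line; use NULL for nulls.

Joins associate left-to-right: authors INNER JOIN assoc on auth_id gives 2 intermediate row(s).
Then INNER JOIN `papers c` on map_id: keep only rows whose b.map_id appears in c.

(Nora, P26); (Nora, P8)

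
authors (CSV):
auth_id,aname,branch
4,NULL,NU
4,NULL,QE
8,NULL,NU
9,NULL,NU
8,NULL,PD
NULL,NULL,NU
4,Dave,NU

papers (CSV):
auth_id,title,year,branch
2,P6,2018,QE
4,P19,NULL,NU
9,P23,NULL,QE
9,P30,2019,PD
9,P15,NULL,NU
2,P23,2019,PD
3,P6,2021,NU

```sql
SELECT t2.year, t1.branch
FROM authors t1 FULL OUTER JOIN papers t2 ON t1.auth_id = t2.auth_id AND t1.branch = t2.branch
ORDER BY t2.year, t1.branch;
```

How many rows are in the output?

12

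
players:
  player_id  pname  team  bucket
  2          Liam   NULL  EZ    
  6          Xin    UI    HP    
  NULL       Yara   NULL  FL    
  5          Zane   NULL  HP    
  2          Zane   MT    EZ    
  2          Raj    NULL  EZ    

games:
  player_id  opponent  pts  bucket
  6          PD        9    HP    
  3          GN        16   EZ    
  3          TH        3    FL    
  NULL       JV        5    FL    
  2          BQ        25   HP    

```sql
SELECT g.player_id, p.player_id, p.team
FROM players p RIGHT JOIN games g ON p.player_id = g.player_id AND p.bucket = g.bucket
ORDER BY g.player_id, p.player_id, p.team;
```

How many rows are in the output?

RIGHT JOIN keeps every row from `games`; unmatched rows get NULL for `players`'s columns.
Matching on p.player_id = g.player_id AND p.bucket = g.bucket. A NULL in a compared column never satisfies the condition.
Matched pairs: 1; unmatched g rows kept: 4.
Total: 1 matched + 4 padded = 5 rows.

5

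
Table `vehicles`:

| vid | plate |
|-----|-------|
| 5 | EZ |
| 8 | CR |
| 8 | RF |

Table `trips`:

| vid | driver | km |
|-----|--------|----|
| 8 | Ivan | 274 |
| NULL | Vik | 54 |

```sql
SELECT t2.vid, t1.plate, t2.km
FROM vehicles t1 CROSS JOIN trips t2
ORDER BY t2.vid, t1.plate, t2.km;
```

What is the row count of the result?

6

CROSS JOIN pairs every row of `vehicles` with every row of `trips`: 3 × 2 = 6 rows.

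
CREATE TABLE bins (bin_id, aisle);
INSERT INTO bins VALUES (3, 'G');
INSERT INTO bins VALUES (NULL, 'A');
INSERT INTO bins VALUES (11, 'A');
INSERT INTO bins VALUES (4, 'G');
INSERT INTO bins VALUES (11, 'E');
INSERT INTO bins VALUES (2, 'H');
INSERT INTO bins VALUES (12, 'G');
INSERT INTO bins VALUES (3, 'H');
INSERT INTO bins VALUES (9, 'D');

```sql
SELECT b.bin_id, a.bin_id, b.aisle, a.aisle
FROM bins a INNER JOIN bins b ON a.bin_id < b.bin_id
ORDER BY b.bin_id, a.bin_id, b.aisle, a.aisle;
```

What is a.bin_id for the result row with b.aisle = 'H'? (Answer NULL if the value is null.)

INNER JOIN keeps only pairs where the ON condition holds.
Matching on a.bin_id < b.bin_id. A NULL in a compared column never satisfies the condition.
- a[0] bin_id=3 → 5 match(es) in b → 5 row(s).
- a[1] bin_id=NULL → no match; dropped.
- a[2] bin_id=11 → 1 match(es) in b → 1 row(s).
- a[3] bin_id=4 → 4 match(es) in b → 4 row(s).
- a[4] bin_id=11 → 1 match(es) in b → 1 row(s).
- a[5] bin_id=2 → 7 match(es) in b → 7 row(s).
- a[6] bin_id=12 → no match; dropped.
- a[7] bin_id=3 → 5 match(es) in b → 5 row(s).
- a[8] bin_id=9 → 3 match(es) in b → 3 row(s).

2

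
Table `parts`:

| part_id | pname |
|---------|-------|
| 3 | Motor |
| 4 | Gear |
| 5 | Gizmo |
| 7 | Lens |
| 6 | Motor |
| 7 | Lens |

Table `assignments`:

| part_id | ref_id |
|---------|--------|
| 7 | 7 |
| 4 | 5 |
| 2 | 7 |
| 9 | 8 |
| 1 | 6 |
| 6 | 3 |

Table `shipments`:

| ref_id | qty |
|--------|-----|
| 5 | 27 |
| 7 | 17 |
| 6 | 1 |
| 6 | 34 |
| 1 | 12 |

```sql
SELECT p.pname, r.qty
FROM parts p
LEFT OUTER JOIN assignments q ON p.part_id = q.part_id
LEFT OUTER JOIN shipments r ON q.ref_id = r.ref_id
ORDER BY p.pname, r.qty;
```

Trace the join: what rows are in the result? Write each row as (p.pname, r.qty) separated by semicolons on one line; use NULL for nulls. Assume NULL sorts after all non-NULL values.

(Gear, 27); (Gizmo, NULL); (Lens, 17); (Lens, 17); (Motor, NULL); (Motor, NULL)

Evaluate left to right. First `parts p LEFT JOIN assignments q` on part_id: 6 row(s).
Then LEFT JOIN `shipments r` on ref_id: each of those 6 rows is kept; rows whose q.ref_id has no match in r get NULL for r's columns.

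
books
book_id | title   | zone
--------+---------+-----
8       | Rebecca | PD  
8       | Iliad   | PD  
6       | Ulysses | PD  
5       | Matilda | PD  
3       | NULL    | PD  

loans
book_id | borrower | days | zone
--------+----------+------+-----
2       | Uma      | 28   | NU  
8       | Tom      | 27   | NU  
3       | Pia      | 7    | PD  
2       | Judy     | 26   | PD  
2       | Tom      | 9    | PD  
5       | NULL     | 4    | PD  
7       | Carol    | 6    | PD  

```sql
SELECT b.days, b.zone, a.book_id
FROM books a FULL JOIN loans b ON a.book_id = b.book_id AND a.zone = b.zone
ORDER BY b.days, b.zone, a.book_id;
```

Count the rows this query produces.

10

FULL OUTER JOIN keeps every row from both sides; unmatched rows get NULL for the other side's columns.
Matching on a.book_id = b.book_id AND a.zone = b.zone.
Matched pairs: 2; unmatched a rows kept: 3; unmatched b rows kept: 5.
Total: 2 matched + 8 padded = 10 rows.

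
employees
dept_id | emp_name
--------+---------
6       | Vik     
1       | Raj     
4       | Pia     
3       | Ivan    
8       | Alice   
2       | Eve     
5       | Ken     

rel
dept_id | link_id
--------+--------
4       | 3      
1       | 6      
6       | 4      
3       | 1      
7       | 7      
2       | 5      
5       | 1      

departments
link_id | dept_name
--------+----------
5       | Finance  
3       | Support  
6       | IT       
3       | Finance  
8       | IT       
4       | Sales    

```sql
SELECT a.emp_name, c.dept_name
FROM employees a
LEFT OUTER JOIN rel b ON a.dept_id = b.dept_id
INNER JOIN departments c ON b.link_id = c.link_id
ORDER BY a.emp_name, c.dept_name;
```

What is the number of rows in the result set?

Joins associate left-to-right: employees LEFT JOIN rel on dept_id gives 7 intermediate row(s).
Then INNER JOIN `departments c` on link_id: keep only rows whose b.link_id appears in c.
Result: 5 row(s).

5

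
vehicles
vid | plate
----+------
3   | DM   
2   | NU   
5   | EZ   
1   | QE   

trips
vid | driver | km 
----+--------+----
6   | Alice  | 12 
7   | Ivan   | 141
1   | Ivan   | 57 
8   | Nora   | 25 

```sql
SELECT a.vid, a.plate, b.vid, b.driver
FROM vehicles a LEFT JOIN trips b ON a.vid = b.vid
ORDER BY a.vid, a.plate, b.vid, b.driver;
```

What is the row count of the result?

LEFT JOIN keeps every row from `vehicles`; unmatched rows get NULL for `trips`'s columns.
Matching on a.vid = b.vid.
- a[0] vid=3 → no match; kept with NULLs on the b side.
- a[1] vid=2 → no match; kept with NULLs on the b side.
- a[2] vid=5 → no match; kept with NULLs on the b side.
- a[3] vid=1 → 1 match(es) in b → 1 row(s).
Total: 1 matched + 3 padded = 4 rows.

4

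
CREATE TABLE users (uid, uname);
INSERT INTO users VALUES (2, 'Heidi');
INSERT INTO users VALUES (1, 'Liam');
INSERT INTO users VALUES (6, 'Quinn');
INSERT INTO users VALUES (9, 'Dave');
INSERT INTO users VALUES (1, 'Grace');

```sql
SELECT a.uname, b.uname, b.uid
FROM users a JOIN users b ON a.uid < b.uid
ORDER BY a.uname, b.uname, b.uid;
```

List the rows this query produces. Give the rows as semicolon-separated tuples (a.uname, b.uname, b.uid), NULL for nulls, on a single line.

INNER JOIN keeps only pairs where the ON condition holds.
Matching on a.uid < b.uid.
Matched pairs: 9.

(Grace, Dave, 9); (Grace, Heidi, 2); (Grace, Quinn, 6); (Heidi, Dave, 9); (Heidi, Quinn, 6); (Liam, Dave, 9); (Liam, Heidi, 2); (Liam, Quinn, 6); (Quinn, Dave, 9)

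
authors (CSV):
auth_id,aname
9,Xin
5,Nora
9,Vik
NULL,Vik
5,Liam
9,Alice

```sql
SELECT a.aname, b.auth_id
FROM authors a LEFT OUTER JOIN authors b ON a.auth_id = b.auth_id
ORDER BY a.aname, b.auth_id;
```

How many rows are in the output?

LEFT JOIN keeps every row from `authors a`; unmatched rows get NULL for `authors b`'s columns.
Matching on a.auth_id = b.auth_id. A NULL in a compared column never satisfies the condition.
- auth_id=9: 3 matching b row(s), so 3 row(s) emitted.
- auth_id=5: 2 matching b row(s), so 2 row(s) emitted.
- auth_id=9: 3 matching b row(s), so 3 row(s) emitted.
- auth_id=NULL: no b row matches, row kept with b columns NULL.
- auth_id=5: 2 matching b row(s), so 2 row(s) emitted.
- auth_id=9: 3 matching b row(s), so 3 row(s) emitted.
Total: 13 matched + 1 padded = 14 rows.

14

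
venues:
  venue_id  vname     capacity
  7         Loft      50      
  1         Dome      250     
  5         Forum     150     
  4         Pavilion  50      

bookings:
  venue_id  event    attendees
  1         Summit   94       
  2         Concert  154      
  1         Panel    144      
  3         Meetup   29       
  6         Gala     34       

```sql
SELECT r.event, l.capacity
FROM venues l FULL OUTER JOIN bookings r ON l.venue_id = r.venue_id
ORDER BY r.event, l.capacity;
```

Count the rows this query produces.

FULL OUTER JOIN keeps every row from both sides; unmatched rows get NULL for the other side's columns.
Matching on l.venue_id = r.venue_id.
Matched pairs: 2; unmatched l rows kept: 3; unmatched r rows kept: 3.
Total: 2 matched + 6 padded = 8 rows.

8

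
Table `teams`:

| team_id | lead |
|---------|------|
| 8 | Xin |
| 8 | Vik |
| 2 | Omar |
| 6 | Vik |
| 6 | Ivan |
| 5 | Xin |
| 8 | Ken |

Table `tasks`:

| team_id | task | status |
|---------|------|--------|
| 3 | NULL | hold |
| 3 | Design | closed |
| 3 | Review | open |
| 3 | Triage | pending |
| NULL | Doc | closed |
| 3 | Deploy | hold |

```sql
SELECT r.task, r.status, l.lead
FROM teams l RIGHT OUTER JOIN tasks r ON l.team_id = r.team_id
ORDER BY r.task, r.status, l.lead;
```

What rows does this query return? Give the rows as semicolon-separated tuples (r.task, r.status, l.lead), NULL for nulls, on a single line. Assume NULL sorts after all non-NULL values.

(Deploy, hold, NULL); (Design, closed, NULL); (Doc, closed, NULL); (Review, open, NULL); (Triage, pending, NULL); (NULL, hold, NULL)

RIGHT JOIN keeps every row from `tasks`; unmatched rows get NULL for `teams`'s columns.
Matching on l.team_id = r.team_id. A NULL in a compared column never satisfies the condition.
Matched pairs: 0; unmatched r rows kept: 6.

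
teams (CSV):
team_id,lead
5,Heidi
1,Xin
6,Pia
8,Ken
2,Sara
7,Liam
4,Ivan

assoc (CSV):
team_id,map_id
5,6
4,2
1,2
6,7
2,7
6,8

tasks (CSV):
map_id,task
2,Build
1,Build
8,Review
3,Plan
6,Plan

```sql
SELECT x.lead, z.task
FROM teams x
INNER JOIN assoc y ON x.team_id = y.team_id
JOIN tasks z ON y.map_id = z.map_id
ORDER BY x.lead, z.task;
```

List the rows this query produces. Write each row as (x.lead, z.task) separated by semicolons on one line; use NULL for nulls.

(Heidi, Plan); (Ivan, Build); (Pia, Review); (Xin, Build)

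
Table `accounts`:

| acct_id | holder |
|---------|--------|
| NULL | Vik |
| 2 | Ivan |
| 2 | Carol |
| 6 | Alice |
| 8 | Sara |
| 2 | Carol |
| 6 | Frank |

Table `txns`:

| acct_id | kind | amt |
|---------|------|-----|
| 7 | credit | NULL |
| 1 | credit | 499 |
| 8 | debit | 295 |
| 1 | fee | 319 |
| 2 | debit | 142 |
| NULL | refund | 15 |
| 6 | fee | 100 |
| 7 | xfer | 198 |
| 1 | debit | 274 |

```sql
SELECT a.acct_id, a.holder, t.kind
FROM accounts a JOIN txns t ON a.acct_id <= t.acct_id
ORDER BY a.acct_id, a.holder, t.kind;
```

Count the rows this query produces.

24

INNER JOIN keeps only pairs where the ON condition holds.
Matching on a.acct_id <= t.acct_id. A NULL in a compared column never satisfies the condition.
- a[0] acct_id=NULL → no match; dropped.
- a[1] acct_id=2 → 5 match(es) in t → 5 row(s).
- a[2] acct_id=2 → 5 match(es) in t → 5 row(s).
- a[3] acct_id=6 → 4 match(es) in t → 4 row(s).
- a[4] acct_id=8 → 1 match(es) in t → 1 row(s).
- a[5] acct_id=2 → 5 match(es) in t → 5 row(s).
- a[6] acct_id=6 → 4 match(es) in t → 4 row(s).
Total: 24 rows.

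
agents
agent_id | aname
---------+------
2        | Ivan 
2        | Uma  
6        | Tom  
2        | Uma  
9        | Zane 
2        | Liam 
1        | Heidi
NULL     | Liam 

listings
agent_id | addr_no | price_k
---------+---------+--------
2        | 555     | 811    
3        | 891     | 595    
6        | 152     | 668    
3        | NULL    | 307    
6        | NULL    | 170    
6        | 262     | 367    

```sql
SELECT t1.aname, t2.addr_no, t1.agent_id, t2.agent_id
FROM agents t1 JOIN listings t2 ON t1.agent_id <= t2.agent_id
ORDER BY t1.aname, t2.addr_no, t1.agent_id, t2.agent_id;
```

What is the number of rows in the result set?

33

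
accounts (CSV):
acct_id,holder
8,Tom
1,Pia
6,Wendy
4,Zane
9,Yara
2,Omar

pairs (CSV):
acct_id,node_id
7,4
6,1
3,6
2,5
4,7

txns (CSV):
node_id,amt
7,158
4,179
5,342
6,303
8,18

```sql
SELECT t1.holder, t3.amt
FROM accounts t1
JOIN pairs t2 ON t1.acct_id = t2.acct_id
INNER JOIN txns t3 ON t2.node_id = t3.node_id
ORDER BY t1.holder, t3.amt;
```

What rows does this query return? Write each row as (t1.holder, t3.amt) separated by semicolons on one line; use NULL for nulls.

Evaluate left to right. First `accounts t1 INNER JOIN pairs t2` on acct_id: 3 row(s).
Then INNER JOIN `txns t3` on node_id: keep only rows whose t2.node_id appears in t3.

(Omar, 342); (Zane, 158)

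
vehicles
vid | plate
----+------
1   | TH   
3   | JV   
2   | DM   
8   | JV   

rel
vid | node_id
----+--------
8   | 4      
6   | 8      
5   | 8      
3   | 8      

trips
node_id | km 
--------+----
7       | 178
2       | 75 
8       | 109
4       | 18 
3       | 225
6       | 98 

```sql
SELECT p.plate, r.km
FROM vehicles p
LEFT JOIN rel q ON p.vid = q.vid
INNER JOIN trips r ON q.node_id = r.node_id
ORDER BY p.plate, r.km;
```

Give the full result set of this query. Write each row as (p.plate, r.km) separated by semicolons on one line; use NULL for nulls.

(JV, 18); (JV, 109)

Step 1 — p LEFT JOIN q on vid → 4 row(s).
Then INNER JOIN `trips r` on node_id: keep only rows whose q.node_id appears in r.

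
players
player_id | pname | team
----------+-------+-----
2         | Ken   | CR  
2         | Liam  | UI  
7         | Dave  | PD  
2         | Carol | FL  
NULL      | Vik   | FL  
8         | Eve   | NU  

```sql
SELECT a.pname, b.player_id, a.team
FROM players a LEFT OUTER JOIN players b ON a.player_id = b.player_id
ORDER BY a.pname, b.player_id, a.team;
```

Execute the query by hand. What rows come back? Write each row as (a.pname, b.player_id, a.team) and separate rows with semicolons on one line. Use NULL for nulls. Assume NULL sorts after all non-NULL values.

LEFT JOIN keeps every row from `players a`; unmatched rows get NULL for `players b`'s columns.
Matching on a.player_id = b.player_id. A NULL in a compared column never satisfies the condition.
Matched pairs: 11; unmatched a rows kept: 1.

(Carol, 2, FL); (Carol, 2, FL); (Carol, 2, FL); (Dave, 7, PD); (Eve, 8, NU); (Ken, 2, CR); (Ken, 2, CR); (Ken, 2, CR); (Liam, 2, UI); (Liam, 2, UI); (Liam, 2, UI); (Vik, NULL, FL)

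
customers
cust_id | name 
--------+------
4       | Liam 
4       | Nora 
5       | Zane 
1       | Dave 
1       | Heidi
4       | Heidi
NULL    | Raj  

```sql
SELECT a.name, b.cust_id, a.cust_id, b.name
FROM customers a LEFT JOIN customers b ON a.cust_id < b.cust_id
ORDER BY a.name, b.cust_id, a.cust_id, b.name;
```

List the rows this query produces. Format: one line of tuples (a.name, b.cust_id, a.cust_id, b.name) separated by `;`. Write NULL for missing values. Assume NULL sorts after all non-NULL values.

(Dave, 4, 1, Heidi); (Dave, 4, 1, Liam); (Dave, 4, 1, Nora); (Dave, 5, 1, Zane); (Heidi, 4, 1, Heidi); (Heidi, 4, 1, Liam); (Heidi, 4, 1, Nora); (Heidi, 5, 1, Zane); (Heidi, 5, 4, Zane); (Liam, 5, 4, Zane); (Nora, 5, 4, Zane); (Raj, NULL, NULL, NULL); (Zane, NULL, 5, NULL)

LEFT JOIN keeps every row from `customers a`; unmatched rows get NULL for `customers b`'s columns.
Matching on a.cust_id < b.cust_id. A NULL in a compared column never satisfies the condition.
Matched pairs: 11; unmatched a rows kept: 2.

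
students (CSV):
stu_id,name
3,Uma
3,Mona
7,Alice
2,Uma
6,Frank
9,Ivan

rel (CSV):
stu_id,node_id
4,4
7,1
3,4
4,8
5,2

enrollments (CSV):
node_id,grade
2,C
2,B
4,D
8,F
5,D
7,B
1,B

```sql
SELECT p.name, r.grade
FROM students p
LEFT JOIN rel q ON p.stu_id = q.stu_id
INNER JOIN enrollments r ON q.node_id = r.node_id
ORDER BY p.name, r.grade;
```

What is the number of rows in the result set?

3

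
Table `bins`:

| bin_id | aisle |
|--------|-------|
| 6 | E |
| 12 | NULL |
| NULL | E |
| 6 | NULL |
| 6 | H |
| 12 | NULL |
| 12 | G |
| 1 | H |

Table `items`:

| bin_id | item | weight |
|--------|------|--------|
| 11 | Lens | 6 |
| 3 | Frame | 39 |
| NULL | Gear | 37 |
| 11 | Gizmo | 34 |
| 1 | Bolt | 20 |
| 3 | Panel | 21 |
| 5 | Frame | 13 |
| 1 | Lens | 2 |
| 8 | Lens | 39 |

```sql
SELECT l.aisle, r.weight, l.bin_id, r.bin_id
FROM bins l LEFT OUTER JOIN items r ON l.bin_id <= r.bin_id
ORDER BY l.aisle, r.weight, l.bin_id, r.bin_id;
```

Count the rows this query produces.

LEFT JOIN keeps every row from `bins`; unmatched rows get NULL for `items`'s columns.
Matching on l.bin_id <= r.bin_id. A NULL in a compared column never satisfies the condition.
- bin_id=6: 3 matching r row(s), so 3 row(s) emitted.
- bin_id=12: no r row matches, row kept with r columns NULL.
- bin_id=NULL: no r row matches, row kept with r columns NULL.
- bin_id=6: 3 matching r row(s), so 3 row(s) emitted.
- bin_id=6: 3 matching r row(s), so 3 row(s) emitted.
- bin_id=12: no r row matches, row kept with r columns NULL.
- bin_id=12: no r row matches, row kept with r columns NULL.
- bin_id=1: 8 matching r row(s), so 8 row(s) emitted.
Total: 17 matched + 4 padded = 21 rows.

21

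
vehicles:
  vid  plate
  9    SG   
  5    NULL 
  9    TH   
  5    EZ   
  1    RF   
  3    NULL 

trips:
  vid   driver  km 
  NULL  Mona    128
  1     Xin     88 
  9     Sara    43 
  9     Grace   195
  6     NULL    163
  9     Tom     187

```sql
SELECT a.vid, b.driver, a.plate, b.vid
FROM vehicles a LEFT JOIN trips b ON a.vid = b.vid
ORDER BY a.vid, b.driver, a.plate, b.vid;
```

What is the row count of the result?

10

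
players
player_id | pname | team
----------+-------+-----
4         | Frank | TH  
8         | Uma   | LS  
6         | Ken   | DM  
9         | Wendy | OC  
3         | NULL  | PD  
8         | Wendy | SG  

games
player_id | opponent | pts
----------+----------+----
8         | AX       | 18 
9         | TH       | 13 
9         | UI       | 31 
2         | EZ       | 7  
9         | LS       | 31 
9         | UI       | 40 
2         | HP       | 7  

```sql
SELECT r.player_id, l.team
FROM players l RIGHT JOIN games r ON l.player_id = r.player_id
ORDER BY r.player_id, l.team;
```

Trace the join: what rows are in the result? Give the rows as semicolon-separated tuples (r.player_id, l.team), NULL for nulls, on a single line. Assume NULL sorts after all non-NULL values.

(2, NULL); (2, NULL); (8, LS); (8, SG); (9, OC); (9, OC); (9, OC); (9, OC)

RIGHT JOIN keeps every row from `games`; unmatched rows get NULL for `players`'s columns.
Matching on l.player_id = r.player_id.
Matched pairs: 6; unmatched r rows kept: 2.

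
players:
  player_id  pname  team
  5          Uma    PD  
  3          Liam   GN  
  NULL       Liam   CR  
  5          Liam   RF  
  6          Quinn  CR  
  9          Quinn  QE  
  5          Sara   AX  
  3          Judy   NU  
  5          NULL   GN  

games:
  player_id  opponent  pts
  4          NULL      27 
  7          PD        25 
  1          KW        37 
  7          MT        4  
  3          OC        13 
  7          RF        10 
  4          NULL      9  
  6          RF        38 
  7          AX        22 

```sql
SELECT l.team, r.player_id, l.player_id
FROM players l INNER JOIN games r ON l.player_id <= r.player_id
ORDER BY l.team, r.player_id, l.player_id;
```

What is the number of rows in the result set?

41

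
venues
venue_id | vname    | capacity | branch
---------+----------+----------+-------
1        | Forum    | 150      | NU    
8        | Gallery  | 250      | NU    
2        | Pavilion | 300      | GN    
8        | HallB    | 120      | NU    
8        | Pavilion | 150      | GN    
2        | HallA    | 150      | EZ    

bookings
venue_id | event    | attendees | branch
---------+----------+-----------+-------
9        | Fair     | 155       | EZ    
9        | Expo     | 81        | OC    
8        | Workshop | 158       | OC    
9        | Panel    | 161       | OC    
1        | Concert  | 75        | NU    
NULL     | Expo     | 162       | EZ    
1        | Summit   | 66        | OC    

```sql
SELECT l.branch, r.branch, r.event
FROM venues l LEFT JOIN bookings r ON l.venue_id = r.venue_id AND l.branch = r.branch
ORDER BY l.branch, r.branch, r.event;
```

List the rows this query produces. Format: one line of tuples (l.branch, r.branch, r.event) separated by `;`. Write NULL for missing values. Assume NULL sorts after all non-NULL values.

LEFT JOIN keeps every row from `venues`; unmatched rows get NULL for `bookings`'s columns.
Matching on l.venue_id = r.venue_id AND l.branch = r.branch. A NULL in a compared column never satisfies the condition.
- l row (venue_id=1, branch=NU): matches 1 r row(s) → 1 output row(s).
- l row (venue_id=8, branch=NU): no match → kept, r columns NULL.
- l row (venue_id=2, branch=GN): no match → kept, r columns NULL.
- l row (venue_id=8, branch=NU): no match → kept, r columns NULL.
- l row (venue_id=8, branch=GN): no match → kept, r columns NULL.
- l row (venue_id=2, branch=EZ): no match → kept, r columns NULL.
After projecting and ordering:
l.branch | r.branch | r.event
EZ | NULL | NULL
GN | NULL | NULL
GN | NULL | NULL
NU | NU | Concert
NU | NULL | NULL
NU | NULL | NULL

(EZ, NULL, NULL); (GN, NULL, NULL); (GN, NULL, NULL); (NU, NU, Concert); (NU, NULL, NULL); (NU, NULL, NULL)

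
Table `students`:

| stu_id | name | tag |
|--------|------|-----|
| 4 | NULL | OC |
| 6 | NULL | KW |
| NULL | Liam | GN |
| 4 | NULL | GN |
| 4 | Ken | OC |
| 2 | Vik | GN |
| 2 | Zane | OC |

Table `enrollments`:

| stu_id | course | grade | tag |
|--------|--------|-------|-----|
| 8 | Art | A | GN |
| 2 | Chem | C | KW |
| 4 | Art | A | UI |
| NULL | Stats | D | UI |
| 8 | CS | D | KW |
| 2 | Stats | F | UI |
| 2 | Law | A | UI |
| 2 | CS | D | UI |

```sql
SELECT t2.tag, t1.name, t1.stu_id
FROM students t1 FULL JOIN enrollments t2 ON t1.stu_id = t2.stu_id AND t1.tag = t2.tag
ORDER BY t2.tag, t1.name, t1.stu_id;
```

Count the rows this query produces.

15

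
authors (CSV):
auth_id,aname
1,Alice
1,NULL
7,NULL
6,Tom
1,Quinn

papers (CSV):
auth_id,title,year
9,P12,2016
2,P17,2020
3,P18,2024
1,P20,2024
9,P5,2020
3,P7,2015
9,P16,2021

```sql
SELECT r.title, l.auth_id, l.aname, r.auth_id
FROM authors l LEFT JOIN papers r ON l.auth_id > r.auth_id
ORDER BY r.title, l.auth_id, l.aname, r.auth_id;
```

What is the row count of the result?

11

LEFT JOIN keeps every row from `authors`; unmatched rows get NULL for `papers`'s columns.
Matching on l.auth_id > r.auth_id.
- l (auth_id=1) has no partner → padded with NULL.
- l (auth_id=1) has no partner → padded with NULL.
- l (auth_id=7) pairs with 4 row(s) of r.
- l (auth_id=6) pairs with 4 row(s) of r.
- l (auth_id=1) has no partner → padded with NULL.
Total: 8 matched + 3 padded = 11 rows.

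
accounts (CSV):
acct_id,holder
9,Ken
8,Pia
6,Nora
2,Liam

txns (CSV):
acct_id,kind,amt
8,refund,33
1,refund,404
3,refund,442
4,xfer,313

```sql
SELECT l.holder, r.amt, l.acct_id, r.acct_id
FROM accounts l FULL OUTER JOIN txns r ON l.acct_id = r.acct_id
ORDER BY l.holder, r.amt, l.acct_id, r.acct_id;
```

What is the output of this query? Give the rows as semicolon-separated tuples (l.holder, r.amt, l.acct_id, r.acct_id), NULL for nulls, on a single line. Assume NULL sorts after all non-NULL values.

(Ken, NULL, 9, NULL); (Liam, NULL, 2, NULL); (Nora, NULL, 6, NULL); (Pia, 33, 8, 8); (NULL, 313, NULL, 4); (NULL, 404, NULL, 1); (NULL, 442, NULL, 3)

FULL OUTER JOIN keeps every row from both sides; unmatched rows get NULL for the other side's columns.
Matching on l.acct_id = r.acct_id.
- l row (acct_id=9): no match → kept, r columns NULL.
- l row (acct_id=8): matches 1 r row(s) → 1 output row(s).
- l row (acct_id=6): no match → kept, r columns NULL.
- l row (acct_id=2): no match → kept, r columns NULL.
- 3 row(s) from r found no l partner → padded with NULL.
After projecting and ordering:
l.holder | r.amt | l.acct_id | r.acct_id
Ken | NULL | 9 | NULL
Liam | NULL | 2 | NULL
Nora | NULL | 6 | NULL
Pia | 33 | 8 | 8
NULL | 313 | NULL | 4
NULL | 404 | NULL | 1
NULL | 442 | NULL | 3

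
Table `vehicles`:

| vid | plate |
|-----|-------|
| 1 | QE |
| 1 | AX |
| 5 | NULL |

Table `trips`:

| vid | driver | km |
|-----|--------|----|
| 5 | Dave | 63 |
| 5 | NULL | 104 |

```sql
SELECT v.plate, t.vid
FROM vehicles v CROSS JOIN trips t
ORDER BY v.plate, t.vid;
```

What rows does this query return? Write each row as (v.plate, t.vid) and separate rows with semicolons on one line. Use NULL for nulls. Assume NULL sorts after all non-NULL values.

(AX, 5); (AX, 5); (QE, 5); (QE, 5); (NULL, 5); (NULL, 5)

CROSS JOIN pairs every row of `vehicles` with every row of `trips`: 3 × 2 = 6 rows.
After projecting and ordering:
v.plate | t.vid
AX | 5
AX | 5
QE | 5
QE | 5
NULL | 5
NULL | 5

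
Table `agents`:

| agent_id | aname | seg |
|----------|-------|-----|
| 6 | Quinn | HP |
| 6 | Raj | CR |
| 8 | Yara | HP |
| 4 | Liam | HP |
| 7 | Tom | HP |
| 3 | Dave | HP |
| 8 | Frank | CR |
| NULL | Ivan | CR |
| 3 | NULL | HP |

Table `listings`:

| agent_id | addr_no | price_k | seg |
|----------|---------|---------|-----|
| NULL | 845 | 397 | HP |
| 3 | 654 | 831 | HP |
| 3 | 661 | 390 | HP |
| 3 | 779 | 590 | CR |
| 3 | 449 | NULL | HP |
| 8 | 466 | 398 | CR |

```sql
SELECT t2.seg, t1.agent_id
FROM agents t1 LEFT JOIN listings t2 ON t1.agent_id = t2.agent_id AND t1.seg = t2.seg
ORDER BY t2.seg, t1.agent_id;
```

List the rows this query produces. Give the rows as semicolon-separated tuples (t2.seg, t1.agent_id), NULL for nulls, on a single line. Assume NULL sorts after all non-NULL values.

(CR, 8); (HP, 3); (HP, 3); (HP, 3); (HP, 3); (HP, 3); (HP, 3); (NULL, 4); (NULL, 6); (NULL, 6); (NULL, 7); (NULL, 8); (NULL, NULL)

LEFT JOIN keeps every row from `agents`; unmatched rows get NULL for `listings`'s columns.
Matching on t1.agent_id = t2.agent_id AND t1.seg = t2.seg. A NULL in a compared column never satisfies the condition.
- agent_id=6, seg=HP: no t2 row matches, row kept with t2 columns NULL.
- agent_id=6, seg=CR: no t2 row matches, row kept with t2 columns NULL.
- agent_id=8, seg=HP: no t2 row matches, row kept with t2 columns NULL.
- agent_id=4, seg=HP: no t2 row matches, row kept with t2 columns NULL.
- agent_id=7, seg=HP: no t2 row matches, row kept with t2 columns NULL.
- agent_id=3, seg=HP: 3 matching t2 row(s), so 3 row(s) emitted.
- agent_id=8, seg=CR: 1 matching t2 row(s), so 1 row(s) emitted.
- agent_id=NULL, seg=CR: no t2 row matches, row kept with t2 columns NULL.
- agent_id=3, seg=HP: 3 matching t2 row(s), so 3 row(s) emitted.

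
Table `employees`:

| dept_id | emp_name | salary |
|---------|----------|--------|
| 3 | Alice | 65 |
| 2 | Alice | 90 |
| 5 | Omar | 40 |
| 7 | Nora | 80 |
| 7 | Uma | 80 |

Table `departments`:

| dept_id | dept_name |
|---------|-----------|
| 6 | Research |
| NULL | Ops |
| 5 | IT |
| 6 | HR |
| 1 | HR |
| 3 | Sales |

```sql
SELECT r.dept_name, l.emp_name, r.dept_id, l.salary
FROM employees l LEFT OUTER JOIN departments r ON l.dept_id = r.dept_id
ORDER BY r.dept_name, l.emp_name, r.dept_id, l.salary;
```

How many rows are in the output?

5

LEFT JOIN keeps every row from `employees`; unmatched rows get NULL for `departments`'s columns.
Matching on l.dept_id = r.dept_id. A NULL in a compared column never satisfies the condition.
- dept_id=3: 1 matching r row(s), so 1 row(s) emitted.
- dept_id=2: no r row matches, row kept with r columns NULL.
- dept_id=5: 1 matching r row(s), so 1 row(s) emitted.
- dept_id=7: no r row matches, row kept with r columns NULL.
- dept_id=7: no r row matches, row kept with r columns NULL.
Total: 2 matched + 3 padded = 5 rows.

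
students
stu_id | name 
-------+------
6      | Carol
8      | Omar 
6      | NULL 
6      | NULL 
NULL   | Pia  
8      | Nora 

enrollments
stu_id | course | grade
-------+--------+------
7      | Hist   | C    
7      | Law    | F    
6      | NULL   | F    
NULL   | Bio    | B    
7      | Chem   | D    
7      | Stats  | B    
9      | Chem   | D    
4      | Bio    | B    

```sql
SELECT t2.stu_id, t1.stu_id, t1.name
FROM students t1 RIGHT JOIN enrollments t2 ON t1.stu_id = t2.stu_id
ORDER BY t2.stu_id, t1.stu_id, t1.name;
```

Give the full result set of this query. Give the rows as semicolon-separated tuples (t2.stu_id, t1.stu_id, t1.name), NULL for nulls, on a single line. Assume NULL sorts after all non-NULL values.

RIGHT JOIN keeps every row from `enrollments`; unmatched rows get NULL for `students`'s columns.
Matching on t1.stu_id = t2.stu_id. A NULL in a compared column never satisfies the condition.
- stu_id=6: 1 matching t2 row(s), so 1 row(s) emitted.
- stu_id=8: no matching t2 row.
- stu_id=6: 1 matching t2 row(s), so 1 row(s) emitted.
- stu_id=6: 1 matching t2 row(s), so 1 row(s) emitted.
- stu_id=NULL: no matching t2 row.
- stu_id=8: no matching t2 row.
- 7 row(s) from t2 found no t1 partner → padded with NULL.
After projecting and ordering:
t2.stu_id | t1.stu_id | t1.name
4 | NULL | NULL
6 | 6 | Carol
6 | 6 | NULL
6 | 6 | NULL
7 | NULL | NULL
7 | NULL | NULL
7 | NULL | NULL
7 | NULL | NULL
9 | NULL | NULL
NULL | NULL | NULL

(4, NULL, NULL); (6, 6, Carol); (6, 6, NULL); (6, 6, NULL); (7, NULL, NULL); (7, NULL, NULL); (7, NULL, NULL); (7, NULL, NULL); (9, NULL, NULL); (NULL, NULL, NULL)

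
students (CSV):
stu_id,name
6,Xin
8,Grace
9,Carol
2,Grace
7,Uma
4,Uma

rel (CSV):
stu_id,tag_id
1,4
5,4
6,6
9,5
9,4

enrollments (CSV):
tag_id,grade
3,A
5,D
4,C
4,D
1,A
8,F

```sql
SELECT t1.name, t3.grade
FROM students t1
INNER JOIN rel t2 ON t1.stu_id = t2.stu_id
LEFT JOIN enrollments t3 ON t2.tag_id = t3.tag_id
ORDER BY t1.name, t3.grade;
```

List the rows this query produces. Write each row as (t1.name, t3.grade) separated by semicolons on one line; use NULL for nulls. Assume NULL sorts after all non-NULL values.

(Carol, C); (Carol, D); (Carol, D); (Xin, NULL)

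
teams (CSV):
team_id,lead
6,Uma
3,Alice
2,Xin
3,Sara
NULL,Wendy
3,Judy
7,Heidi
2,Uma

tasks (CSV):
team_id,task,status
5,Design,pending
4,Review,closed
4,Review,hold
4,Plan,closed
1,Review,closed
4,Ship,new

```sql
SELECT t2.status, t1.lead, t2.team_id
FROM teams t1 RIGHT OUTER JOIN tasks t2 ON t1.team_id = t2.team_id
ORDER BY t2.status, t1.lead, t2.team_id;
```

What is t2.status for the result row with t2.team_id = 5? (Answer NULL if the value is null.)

pending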